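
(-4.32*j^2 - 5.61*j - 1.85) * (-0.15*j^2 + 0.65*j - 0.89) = 0.648*j^4 - 1.9665*j^3 + 0.4758*j^2 + 3.7904*j + 1.6465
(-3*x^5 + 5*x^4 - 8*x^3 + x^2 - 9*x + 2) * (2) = -6*x^5 + 10*x^4 - 16*x^3 + 2*x^2 - 18*x + 4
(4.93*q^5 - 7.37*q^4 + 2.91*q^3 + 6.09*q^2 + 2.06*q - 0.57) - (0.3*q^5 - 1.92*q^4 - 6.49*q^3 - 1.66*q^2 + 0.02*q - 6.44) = 4.63*q^5 - 5.45*q^4 + 9.4*q^3 + 7.75*q^2 + 2.04*q + 5.87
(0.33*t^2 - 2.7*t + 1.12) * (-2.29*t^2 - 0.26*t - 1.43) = -0.7557*t^4 + 6.0972*t^3 - 2.3347*t^2 + 3.5698*t - 1.6016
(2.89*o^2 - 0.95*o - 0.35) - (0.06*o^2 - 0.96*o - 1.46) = 2.83*o^2 + 0.01*o + 1.11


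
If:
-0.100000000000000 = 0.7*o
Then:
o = -0.14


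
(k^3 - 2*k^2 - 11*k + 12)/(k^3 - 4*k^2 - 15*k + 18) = (k - 4)/(k - 6)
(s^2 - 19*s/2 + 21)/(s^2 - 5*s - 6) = (s - 7/2)/(s + 1)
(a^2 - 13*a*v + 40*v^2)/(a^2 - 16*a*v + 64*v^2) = (-a + 5*v)/(-a + 8*v)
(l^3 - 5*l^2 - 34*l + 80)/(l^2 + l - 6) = (l^2 - 3*l - 40)/(l + 3)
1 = 1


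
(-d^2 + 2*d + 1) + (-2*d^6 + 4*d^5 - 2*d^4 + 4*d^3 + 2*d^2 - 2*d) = -2*d^6 + 4*d^5 - 2*d^4 + 4*d^3 + d^2 + 1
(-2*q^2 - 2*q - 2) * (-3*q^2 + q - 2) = 6*q^4 + 4*q^3 + 8*q^2 + 2*q + 4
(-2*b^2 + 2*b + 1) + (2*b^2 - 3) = 2*b - 2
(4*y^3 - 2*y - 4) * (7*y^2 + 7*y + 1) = 28*y^5 + 28*y^4 - 10*y^3 - 42*y^2 - 30*y - 4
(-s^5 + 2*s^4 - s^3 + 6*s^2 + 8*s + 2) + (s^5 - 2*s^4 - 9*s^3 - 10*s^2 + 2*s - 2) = -10*s^3 - 4*s^2 + 10*s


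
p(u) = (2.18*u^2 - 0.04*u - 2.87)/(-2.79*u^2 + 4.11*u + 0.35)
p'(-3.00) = 0.10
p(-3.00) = -0.45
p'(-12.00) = 0.01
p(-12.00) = -0.69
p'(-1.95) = 0.22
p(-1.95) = -0.30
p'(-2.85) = 0.11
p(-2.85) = -0.44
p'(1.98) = 2.96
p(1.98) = -2.28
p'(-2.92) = 0.10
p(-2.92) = -0.45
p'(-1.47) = 0.38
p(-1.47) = -0.16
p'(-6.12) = 0.03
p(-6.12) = -0.61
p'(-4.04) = 0.06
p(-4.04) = -0.53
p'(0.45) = 2.64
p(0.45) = -1.50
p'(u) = (4.36*u - 0.04)/(-2.79*u^2 + 4.11*u + 0.35) + (5.58*u - 4.11)*(2.18*u^2 - 0.04*u - 2.87)/(-2.79*u^2 + 4.11*u + 0.35)^2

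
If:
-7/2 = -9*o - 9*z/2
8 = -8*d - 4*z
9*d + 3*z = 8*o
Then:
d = -154/45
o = -61/30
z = 218/45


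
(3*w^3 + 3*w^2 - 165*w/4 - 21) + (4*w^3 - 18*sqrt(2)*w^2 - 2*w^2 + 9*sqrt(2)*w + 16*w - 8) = 7*w^3 - 18*sqrt(2)*w^2 + w^2 - 101*w/4 + 9*sqrt(2)*w - 29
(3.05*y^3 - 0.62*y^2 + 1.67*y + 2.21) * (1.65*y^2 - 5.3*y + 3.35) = 5.0325*y^5 - 17.188*y^4 + 16.259*y^3 - 7.2815*y^2 - 6.1185*y + 7.4035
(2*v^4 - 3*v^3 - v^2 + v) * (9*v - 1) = 18*v^5 - 29*v^4 - 6*v^3 + 10*v^2 - v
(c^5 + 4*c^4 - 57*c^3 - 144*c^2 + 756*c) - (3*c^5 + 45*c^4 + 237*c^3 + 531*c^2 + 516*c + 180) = -2*c^5 - 41*c^4 - 294*c^3 - 675*c^2 + 240*c - 180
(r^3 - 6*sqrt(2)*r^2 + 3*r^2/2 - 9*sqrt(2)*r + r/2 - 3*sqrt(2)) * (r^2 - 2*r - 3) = r^5 - 6*sqrt(2)*r^4 - r^4/2 - 11*r^3/2 + 3*sqrt(2)*r^3 - 11*r^2/2 + 33*sqrt(2)*r^2 - 3*r/2 + 33*sqrt(2)*r + 9*sqrt(2)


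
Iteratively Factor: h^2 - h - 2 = (h + 1)*(h - 2)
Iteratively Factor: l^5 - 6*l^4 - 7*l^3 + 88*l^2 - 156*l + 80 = (l + 4)*(l^4 - 10*l^3 + 33*l^2 - 44*l + 20) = (l - 1)*(l + 4)*(l^3 - 9*l^2 + 24*l - 20) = (l - 2)*(l - 1)*(l + 4)*(l^2 - 7*l + 10) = (l - 5)*(l - 2)*(l - 1)*(l + 4)*(l - 2)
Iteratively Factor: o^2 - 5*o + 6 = (o - 2)*(o - 3)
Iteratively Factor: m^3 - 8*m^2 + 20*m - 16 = (m - 4)*(m^2 - 4*m + 4) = (m - 4)*(m - 2)*(m - 2)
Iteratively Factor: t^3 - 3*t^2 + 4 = (t - 2)*(t^2 - t - 2) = (t - 2)*(t + 1)*(t - 2)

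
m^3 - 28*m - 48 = (m - 6)*(m + 2)*(m + 4)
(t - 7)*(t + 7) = t^2 - 49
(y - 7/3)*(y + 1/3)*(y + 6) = y^3 + 4*y^2 - 115*y/9 - 14/3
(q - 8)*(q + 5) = q^2 - 3*q - 40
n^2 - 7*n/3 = n*(n - 7/3)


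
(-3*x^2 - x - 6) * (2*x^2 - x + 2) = -6*x^4 + x^3 - 17*x^2 + 4*x - 12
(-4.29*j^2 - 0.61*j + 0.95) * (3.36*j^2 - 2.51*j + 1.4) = -14.4144*j^4 + 8.7183*j^3 - 1.2829*j^2 - 3.2385*j + 1.33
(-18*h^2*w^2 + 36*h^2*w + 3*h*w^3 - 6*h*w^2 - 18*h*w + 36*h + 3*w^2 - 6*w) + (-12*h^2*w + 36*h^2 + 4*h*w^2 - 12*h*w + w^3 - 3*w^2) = -18*h^2*w^2 + 24*h^2*w + 36*h^2 + 3*h*w^3 - 2*h*w^2 - 30*h*w + 36*h + w^3 - 6*w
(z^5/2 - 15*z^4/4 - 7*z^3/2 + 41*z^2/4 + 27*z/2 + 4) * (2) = z^5 - 15*z^4/2 - 7*z^3 + 41*z^2/2 + 27*z + 8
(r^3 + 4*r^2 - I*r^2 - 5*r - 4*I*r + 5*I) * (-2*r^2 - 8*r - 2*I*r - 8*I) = -2*r^5 - 16*r^4 - 24*r^3 + 24*r^2 - 22*r + 40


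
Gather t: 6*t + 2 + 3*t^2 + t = 3*t^2 + 7*t + 2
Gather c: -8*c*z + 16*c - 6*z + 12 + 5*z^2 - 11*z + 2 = c*(16 - 8*z) + 5*z^2 - 17*z + 14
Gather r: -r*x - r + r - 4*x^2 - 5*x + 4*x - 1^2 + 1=-r*x - 4*x^2 - x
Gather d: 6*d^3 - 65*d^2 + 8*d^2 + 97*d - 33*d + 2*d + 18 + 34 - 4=6*d^3 - 57*d^2 + 66*d + 48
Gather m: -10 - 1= -11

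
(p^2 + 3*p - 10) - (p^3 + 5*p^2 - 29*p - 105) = -p^3 - 4*p^2 + 32*p + 95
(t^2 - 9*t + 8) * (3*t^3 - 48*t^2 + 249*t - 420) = 3*t^5 - 75*t^4 + 705*t^3 - 3045*t^2 + 5772*t - 3360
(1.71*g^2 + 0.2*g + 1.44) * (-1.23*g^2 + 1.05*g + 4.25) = -2.1033*g^4 + 1.5495*g^3 + 5.7063*g^2 + 2.362*g + 6.12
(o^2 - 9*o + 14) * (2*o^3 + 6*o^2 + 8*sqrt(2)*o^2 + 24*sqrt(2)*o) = 2*o^5 - 12*o^4 + 8*sqrt(2)*o^4 - 48*sqrt(2)*o^3 - 26*o^3 - 104*sqrt(2)*o^2 + 84*o^2 + 336*sqrt(2)*o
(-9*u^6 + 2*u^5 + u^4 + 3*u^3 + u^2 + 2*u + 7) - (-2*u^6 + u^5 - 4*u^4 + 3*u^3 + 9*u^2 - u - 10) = -7*u^6 + u^5 + 5*u^4 - 8*u^2 + 3*u + 17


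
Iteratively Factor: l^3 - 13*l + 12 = (l - 1)*(l^2 + l - 12) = (l - 3)*(l - 1)*(l + 4)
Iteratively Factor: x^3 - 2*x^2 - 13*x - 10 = (x + 1)*(x^2 - 3*x - 10) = (x + 1)*(x + 2)*(x - 5)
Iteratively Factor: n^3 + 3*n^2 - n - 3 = (n + 3)*(n^2 - 1) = (n + 1)*(n + 3)*(n - 1)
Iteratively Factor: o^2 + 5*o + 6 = (o + 2)*(o + 3)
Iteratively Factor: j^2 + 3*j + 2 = (j + 2)*(j + 1)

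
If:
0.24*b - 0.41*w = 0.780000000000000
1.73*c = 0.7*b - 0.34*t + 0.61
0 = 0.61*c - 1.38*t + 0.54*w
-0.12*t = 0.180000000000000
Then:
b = -2.55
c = -0.39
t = -1.50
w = -3.40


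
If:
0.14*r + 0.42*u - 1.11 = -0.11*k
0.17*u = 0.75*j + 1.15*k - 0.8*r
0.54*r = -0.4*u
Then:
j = 3.84552188552189*u - 15.4727272727273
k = 10.0909090909091 - 2.87542087542088*u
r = -0.740740740740741*u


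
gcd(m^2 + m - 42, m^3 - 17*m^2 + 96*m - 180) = m - 6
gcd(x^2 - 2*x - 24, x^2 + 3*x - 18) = 1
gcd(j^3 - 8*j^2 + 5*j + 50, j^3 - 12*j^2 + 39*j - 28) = 1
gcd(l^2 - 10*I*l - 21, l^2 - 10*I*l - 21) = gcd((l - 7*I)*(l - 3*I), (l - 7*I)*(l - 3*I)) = l^2 - 10*I*l - 21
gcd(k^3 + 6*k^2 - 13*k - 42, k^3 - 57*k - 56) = k + 7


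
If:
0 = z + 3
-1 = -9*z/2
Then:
No Solution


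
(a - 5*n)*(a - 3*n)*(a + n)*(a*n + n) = a^4*n - 7*a^3*n^2 + a^3*n + 7*a^2*n^3 - 7*a^2*n^2 + 15*a*n^4 + 7*a*n^3 + 15*n^4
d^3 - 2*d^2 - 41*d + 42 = (d - 7)*(d - 1)*(d + 6)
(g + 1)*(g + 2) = g^2 + 3*g + 2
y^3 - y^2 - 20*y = y*(y - 5)*(y + 4)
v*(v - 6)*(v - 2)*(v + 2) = v^4 - 6*v^3 - 4*v^2 + 24*v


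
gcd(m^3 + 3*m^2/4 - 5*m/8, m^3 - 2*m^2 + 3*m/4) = m^2 - m/2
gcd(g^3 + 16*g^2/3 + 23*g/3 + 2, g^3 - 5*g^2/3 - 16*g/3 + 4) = g + 2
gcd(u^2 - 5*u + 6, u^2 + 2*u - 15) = u - 3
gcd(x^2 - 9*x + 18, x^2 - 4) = 1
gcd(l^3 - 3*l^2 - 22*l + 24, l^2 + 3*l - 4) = l^2 + 3*l - 4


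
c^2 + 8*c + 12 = (c + 2)*(c + 6)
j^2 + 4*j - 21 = (j - 3)*(j + 7)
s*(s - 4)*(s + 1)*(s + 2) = s^4 - s^3 - 10*s^2 - 8*s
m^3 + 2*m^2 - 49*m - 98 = (m - 7)*(m + 2)*(m + 7)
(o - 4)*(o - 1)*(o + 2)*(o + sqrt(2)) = o^4 - 3*o^3 + sqrt(2)*o^3 - 6*o^2 - 3*sqrt(2)*o^2 - 6*sqrt(2)*o + 8*o + 8*sqrt(2)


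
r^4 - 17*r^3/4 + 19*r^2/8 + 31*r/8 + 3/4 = (r - 3)*(r - 2)*(r + 1/4)*(r + 1/2)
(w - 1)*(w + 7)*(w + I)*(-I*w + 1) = -I*w^4 + 2*w^3 - 6*I*w^3 + 12*w^2 + 8*I*w^2 - 14*w + 6*I*w - 7*I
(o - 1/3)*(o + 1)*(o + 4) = o^3 + 14*o^2/3 + 7*o/3 - 4/3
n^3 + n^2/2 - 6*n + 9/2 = (n - 3/2)*(n - 1)*(n + 3)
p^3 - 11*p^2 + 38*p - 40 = (p - 5)*(p - 4)*(p - 2)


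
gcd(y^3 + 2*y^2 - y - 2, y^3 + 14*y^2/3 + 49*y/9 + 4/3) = 1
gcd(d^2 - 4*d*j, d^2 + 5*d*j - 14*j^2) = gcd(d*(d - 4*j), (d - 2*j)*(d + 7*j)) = 1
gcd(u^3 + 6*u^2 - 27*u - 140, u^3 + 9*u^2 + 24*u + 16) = u + 4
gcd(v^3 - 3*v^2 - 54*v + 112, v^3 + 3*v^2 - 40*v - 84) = v + 7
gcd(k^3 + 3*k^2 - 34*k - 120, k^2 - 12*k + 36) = k - 6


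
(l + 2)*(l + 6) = l^2 + 8*l + 12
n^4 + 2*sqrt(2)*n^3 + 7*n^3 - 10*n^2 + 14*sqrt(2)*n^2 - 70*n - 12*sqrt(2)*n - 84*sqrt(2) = (n + 7)*(n - 2*sqrt(2))*(n + sqrt(2))*(n + 3*sqrt(2))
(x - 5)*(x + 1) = x^2 - 4*x - 5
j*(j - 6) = j^2 - 6*j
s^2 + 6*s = s*(s + 6)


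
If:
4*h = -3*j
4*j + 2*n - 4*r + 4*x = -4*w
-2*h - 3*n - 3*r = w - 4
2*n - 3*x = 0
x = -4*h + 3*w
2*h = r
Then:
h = 75/262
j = -50/131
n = 54/131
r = 75/131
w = 62/131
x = 36/131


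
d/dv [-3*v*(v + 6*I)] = -6*v - 18*I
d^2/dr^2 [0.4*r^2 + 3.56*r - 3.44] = 0.800000000000000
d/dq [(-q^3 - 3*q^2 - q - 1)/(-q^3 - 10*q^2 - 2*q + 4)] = (7*q^4 + 2*q^3 - 19*q^2 - 44*q - 6)/(q^6 + 20*q^5 + 104*q^4 + 32*q^3 - 76*q^2 - 16*q + 16)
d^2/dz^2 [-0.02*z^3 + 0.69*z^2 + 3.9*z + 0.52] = 1.38 - 0.12*z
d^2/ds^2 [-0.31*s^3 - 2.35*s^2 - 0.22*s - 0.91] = -1.86*s - 4.7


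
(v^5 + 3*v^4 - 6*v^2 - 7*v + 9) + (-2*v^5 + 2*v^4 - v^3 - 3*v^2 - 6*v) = -v^5 + 5*v^4 - v^3 - 9*v^2 - 13*v + 9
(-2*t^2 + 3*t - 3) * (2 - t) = 2*t^3 - 7*t^2 + 9*t - 6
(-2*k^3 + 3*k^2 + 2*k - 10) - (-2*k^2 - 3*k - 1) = -2*k^3 + 5*k^2 + 5*k - 9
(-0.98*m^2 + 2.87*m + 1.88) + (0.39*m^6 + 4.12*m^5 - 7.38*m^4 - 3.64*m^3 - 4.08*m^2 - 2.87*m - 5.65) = 0.39*m^6 + 4.12*m^5 - 7.38*m^4 - 3.64*m^3 - 5.06*m^2 - 3.77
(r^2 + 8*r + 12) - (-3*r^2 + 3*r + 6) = 4*r^2 + 5*r + 6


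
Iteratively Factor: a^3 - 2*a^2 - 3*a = (a + 1)*(a^2 - 3*a) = (a - 3)*(a + 1)*(a)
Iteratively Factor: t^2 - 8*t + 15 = (t - 5)*(t - 3)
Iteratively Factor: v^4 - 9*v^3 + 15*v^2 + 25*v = (v - 5)*(v^3 - 4*v^2 - 5*v) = (v - 5)^2*(v^2 + v) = (v - 5)^2*(v + 1)*(v)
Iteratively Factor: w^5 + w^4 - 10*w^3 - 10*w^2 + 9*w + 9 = (w - 1)*(w^4 + 2*w^3 - 8*w^2 - 18*w - 9) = (w - 1)*(w + 1)*(w^3 + w^2 - 9*w - 9) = (w - 1)*(w + 1)^2*(w^2 - 9) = (w - 1)*(w + 1)^2*(w + 3)*(w - 3)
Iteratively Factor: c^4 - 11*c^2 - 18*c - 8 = (c + 2)*(c^3 - 2*c^2 - 7*c - 4) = (c + 1)*(c + 2)*(c^2 - 3*c - 4) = (c + 1)^2*(c + 2)*(c - 4)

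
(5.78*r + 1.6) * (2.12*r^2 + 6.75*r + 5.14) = 12.2536*r^3 + 42.407*r^2 + 40.5092*r + 8.224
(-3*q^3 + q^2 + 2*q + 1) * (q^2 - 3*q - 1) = -3*q^5 + 10*q^4 + 2*q^3 - 6*q^2 - 5*q - 1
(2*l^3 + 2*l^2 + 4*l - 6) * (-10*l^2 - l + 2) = -20*l^5 - 22*l^4 - 38*l^3 + 60*l^2 + 14*l - 12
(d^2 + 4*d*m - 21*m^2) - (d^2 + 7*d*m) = -3*d*m - 21*m^2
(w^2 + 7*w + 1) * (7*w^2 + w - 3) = 7*w^4 + 50*w^3 + 11*w^2 - 20*w - 3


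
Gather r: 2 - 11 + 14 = 5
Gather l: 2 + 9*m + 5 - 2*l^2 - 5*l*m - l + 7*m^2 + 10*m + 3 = -2*l^2 + l*(-5*m - 1) + 7*m^2 + 19*m + 10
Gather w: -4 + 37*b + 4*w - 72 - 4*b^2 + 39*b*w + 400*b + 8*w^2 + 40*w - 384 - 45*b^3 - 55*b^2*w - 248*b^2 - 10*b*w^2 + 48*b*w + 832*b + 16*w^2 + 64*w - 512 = -45*b^3 - 252*b^2 + 1269*b + w^2*(24 - 10*b) + w*(-55*b^2 + 87*b + 108) - 972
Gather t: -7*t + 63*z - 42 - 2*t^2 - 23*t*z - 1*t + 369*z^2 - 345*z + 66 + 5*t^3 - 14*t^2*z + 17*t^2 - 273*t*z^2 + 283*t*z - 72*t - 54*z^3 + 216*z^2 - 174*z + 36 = 5*t^3 + t^2*(15 - 14*z) + t*(-273*z^2 + 260*z - 80) - 54*z^3 + 585*z^2 - 456*z + 60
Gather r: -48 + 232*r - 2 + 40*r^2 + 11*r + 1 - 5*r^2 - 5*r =35*r^2 + 238*r - 49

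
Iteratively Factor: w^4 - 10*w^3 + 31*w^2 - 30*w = (w - 5)*(w^3 - 5*w^2 + 6*w) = w*(w - 5)*(w^2 - 5*w + 6) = w*(w - 5)*(w - 3)*(w - 2)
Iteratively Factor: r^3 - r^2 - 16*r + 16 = (r - 4)*(r^2 + 3*r - 4) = (r - 4)*(r - 1)*(r + 4)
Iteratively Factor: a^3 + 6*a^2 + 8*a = (a)*(a^2 + 6*a + 8) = a*(a + 4)*(a + 2)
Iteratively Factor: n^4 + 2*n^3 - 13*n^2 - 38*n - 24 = (n + 2)*(n^3 - 13*n - 12) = (n - 4)*(n + 2)*(n^2 + 4*n + 3) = (n - 4)*(n + 2)*(n + 3)*(n + 1)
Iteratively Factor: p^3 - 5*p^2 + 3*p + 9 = (p - 3)*(p^2 - 2*p - 3) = (p - 3)^2*(p + 1)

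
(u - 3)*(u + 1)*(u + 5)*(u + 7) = u^4 + 10*u^3 + 8*u^2 - 106*u - 105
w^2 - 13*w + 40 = (w - 8)*(w - 5)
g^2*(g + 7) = g^3 + 7*g^2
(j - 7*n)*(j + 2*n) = j^2 - 5*j*n - 14*n^2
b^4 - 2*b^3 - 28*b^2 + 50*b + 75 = (b - 5)*(b - 3)*(b + 1)*(b + 5)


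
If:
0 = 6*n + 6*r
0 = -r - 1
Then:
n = 1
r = -1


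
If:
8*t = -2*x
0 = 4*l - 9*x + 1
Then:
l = 9*x/4 - 1/4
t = -x/4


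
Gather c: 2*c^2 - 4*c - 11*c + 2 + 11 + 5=2*c^2 - 15*c + 18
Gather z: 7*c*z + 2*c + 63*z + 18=2*c + z*(7*c + 63) + 18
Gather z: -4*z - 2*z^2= -2*z^2 - 4*z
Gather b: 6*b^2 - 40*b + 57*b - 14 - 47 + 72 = 6*b^2 + 17*b + 11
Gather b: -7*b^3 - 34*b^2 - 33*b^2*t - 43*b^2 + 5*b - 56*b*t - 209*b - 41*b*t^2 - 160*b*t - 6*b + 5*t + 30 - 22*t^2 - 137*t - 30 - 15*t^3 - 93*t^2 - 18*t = -7*b^3 + b^2*(-33*t - 77) + b*(-41*t^2 - 216*t - 210) - 15*t^3 - 115*t^2 - 150*t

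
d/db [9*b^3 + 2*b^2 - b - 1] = 27*b^2 + 4*b - 1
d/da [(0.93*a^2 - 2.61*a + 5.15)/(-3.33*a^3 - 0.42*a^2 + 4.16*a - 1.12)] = (3.0969*a^4 - 17.3826*a^3 + 54.2211*a^2 + 2.2428*a - 18.5008)/(11.0889*a^6 + 2.7972*a^5 - 27.5292*a^4 + 3.9648*a^3 + 18.2464*a^2 - 9.3184*a + 1.2544)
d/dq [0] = 0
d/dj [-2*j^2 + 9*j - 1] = 9 - 4*j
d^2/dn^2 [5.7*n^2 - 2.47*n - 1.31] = 11.4000000000000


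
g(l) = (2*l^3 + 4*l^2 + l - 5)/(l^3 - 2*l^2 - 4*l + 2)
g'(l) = (-3*l^2 + 4*l + 4)*(2*l^3 + 4*l^2 + l - 5)/(l^3 - 2*l^2 - 4*l + 2)^2 + (6*l^2 + 8*l + 1)/(l^3 - 2*l^2 - 4*l + 2)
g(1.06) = -0.89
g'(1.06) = -3.61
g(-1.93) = 1.30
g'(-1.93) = 2.34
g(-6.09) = 1.15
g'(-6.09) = -0.09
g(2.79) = -24.04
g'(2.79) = -88.67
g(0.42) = -90.25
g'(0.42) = -11127.67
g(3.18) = 84.89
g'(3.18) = -881.47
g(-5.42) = 1.09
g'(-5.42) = -0.10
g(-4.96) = 1.04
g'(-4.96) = -0.10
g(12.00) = 2.90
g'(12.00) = -0.10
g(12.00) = 2.90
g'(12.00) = -0.10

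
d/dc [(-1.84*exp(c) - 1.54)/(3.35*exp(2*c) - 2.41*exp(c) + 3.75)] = (6.164*exp(2*c) + 10.318*exp(c) - 10.6114)*exp(c)/(11.2225*exp(4*c) - 16.147*exp(3*c) + 30.9331*exp(2*c) - 18.075*exp(c) + 14.0625)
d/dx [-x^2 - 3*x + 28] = -2*x - 3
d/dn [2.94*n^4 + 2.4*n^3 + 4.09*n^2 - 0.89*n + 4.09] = 11.76*n^3 + 7.2*n^2 + 8.18*n - 0.89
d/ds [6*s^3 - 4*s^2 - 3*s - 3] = 18*s^2 - 8*s - 3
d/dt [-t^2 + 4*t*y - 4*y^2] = -2*t + 4*y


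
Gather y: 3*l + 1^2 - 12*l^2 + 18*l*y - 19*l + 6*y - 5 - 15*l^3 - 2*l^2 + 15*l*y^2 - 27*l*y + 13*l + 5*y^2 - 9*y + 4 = -15*l^3 - 14*l^2 - 3*l + y^2*(15*l + 5) + y*(-9*l - 3)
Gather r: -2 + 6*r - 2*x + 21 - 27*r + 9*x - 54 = -21*r + 7*x - 35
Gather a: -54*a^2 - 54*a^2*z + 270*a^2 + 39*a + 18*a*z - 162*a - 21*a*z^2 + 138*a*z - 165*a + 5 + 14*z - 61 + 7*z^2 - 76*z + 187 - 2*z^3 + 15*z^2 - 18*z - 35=a^2*(216 - 54*z) + a*(-21*z^2 + 156*z - 288) - 2*z^3 + 22*z^2 - 80*z + 96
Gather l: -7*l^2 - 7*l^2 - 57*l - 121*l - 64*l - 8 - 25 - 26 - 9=-14*l^2 - 242*l - 68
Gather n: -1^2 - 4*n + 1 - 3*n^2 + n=-3*n^2 - 3*n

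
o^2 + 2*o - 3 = (o - 1)*(o + 3)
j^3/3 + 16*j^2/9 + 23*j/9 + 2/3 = (j/3 + 1)*(j + 1/3)*(j + 2)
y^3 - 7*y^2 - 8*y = y*(y - 8)*(y + 1)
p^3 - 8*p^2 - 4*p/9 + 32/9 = (p - 8)*(p - 2/3)*(p + 2/3)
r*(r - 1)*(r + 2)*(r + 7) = r^4 + 8*r^3 + 5*r^2 - 14*r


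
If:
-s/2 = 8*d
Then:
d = -s/16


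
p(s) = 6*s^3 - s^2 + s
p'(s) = 18*s^2 - 2*s + 1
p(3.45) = 237.93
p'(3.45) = 208.34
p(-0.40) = -0.94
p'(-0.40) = 4.68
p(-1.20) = -13.01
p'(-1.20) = 29.32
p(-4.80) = -691.39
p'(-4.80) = 425.32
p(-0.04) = -0.04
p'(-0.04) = 1.11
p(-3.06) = -184.34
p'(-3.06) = 175.66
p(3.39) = 225.65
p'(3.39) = 201.08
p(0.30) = 0.37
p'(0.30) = 2.02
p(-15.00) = -20490.00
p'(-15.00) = 4081.00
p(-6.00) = -1338.00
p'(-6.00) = 661.00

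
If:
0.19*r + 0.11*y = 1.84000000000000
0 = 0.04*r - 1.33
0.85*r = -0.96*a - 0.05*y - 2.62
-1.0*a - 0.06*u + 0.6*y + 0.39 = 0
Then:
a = -30.05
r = 33.25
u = 100.28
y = -40.70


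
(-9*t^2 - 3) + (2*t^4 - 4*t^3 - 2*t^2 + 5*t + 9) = 2*t^4 - 4*t^3 - 11*t^2 + 5*t + 6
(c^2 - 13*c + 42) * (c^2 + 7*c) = c^4 - 6*c^3 - 49*c^2 + 294*c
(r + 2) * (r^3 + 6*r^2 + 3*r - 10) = r^4 + 8*r^3 + 15*r^2 - 4*r - 20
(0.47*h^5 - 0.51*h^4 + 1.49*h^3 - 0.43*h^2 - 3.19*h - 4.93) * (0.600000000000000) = 0.282*h^5 - 0.306*h^4 + 0.894*h^3 - 0.258*h^2 - 1.914*h - 2.958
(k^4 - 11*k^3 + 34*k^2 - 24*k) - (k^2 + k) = k^4 - 11*k^3 + 33*k^2 - 25*k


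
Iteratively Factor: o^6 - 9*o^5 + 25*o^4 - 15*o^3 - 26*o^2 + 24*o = (o + 1)*(o^5 - 10*o^4 + 35*o^3 - 50*o^2 + 24*o) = (o - 1)*(o + 1)*(o^4 - 9*o^3 + 26*o^2 - 24*o) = o*(o - 1)*(o + 1)*(o^3 - 9*o^2 + 26*o - 24) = o*(o - 3)*(o - 1)*(o + 1)*(o^2 - 6*o + 8) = o*(o - 4)*(o - 3)*(o - 1)*(o + 1)*(o - 2)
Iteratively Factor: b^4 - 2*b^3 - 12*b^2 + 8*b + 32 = (b + 2)*(b^3 - 4*b^2 - 4*b + 16) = (b + 2)^2*(b^2 - 6*b + 8) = (b - 4)*(b + 2)^2*(b - 2)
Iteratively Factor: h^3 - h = (h + 1)*(h^2 - h) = h*(h + 1)*(h - 1)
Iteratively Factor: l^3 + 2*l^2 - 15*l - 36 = (l - 4)*(l^2 + 6*l + 9) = (l - 4)*(l + 3)*(l + 3)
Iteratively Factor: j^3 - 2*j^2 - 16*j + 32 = (j - 4)*(j^2 + 2*j - 8) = (j - 4)*(j + 4)*(j - 2)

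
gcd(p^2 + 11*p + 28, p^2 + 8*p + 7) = p + 7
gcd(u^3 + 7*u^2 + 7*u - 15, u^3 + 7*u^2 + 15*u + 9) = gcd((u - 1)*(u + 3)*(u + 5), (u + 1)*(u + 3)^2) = u + 3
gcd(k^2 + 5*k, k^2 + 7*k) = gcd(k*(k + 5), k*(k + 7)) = k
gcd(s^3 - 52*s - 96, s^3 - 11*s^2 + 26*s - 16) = s - 8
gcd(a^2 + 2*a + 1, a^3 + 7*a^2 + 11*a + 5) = a^2 + 2*a + 1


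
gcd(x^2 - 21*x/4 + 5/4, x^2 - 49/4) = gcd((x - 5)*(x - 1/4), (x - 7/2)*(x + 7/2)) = 1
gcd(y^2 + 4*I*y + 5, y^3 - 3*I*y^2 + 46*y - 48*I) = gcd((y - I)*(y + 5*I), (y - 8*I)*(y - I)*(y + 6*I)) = y - I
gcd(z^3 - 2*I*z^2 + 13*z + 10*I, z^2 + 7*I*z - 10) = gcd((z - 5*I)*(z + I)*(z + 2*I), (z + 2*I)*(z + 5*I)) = z + 2*I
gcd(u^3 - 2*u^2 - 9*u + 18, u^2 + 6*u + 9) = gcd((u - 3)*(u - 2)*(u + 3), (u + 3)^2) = u + 3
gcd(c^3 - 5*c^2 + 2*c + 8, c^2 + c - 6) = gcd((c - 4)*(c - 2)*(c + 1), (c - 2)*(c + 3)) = c - 2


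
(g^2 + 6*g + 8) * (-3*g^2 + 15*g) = -3*g^4 - 3*g^3 + 66*g^2 + 120*g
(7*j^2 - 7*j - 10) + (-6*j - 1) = 7*j^2 - 13*j - 11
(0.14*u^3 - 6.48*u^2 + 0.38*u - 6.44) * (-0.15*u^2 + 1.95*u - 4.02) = -0.021*u^5 + 1.245*u^4 - 13.2558*u^3 + 27.7566*u^2 - 14.0856*u + 25.8888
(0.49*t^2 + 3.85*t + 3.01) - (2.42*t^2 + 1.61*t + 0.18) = -1.93*t^2 + 2.24*t + 2.83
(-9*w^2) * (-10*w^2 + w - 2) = 90*w^4 - 9*w^3 + 18*w^2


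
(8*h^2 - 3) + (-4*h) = 8*h^2 - 4*h - 3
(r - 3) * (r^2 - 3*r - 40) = r^3 - 6*r^2 - 31*r + 120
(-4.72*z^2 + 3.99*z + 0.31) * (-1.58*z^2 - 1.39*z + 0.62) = 7.4576*z^4 + 0.256599999999999*z^3 - 8.9623*z^2 + 2.0429*z + 0.1922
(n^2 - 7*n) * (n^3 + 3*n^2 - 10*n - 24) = n^5 - 4*n^4 - 31*n^3 + 46*n^2 + 168*n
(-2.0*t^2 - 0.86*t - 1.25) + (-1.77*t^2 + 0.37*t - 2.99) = -3.77*t^2 - 0.49*t - 4.24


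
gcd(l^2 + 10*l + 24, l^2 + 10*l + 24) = l^2 + 10*l + 24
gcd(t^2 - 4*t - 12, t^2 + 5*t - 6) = 1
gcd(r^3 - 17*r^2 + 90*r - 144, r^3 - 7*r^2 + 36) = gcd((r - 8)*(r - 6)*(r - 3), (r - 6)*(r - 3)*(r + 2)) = r^2 - 9*r + 18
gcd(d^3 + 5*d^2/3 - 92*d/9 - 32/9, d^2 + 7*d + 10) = 1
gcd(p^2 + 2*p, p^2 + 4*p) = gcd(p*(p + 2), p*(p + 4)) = p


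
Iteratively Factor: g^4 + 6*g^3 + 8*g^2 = (g + 4)*(g^3 + 2*g^2) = g*(g + 4)*(g^2 + 2*g) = g^2*(g + 4)*(g + 2)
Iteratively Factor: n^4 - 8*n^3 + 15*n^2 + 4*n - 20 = (n - 2)*(n^3 - 6*n^2 + 3*n + 10) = (n - 5)*(n - 2)*(n^2 - n - 2) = (n - 5)*(n - 2)*(n + 1)*(n - 2)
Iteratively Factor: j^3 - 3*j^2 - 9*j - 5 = (j + 1)*(j^2 - 4*j - 5) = (j + 1)^2*(j - 5)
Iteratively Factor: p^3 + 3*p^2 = (p)*(p^2 + 3*p) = p*(p + 3)*(p)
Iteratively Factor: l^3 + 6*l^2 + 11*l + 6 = (l + 1)*(l^2 + 5*l + 6) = (l + 1)*(l + 2)*(l + 3)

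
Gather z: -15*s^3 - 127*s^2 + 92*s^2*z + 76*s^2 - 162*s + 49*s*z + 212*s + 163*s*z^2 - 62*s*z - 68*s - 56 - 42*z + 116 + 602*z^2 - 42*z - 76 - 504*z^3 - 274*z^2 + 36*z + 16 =-15*s^3 - 51*s^2 - 18*s - 504*z^3 + z^2*(163*s + 328) + z*(92*s^2 - 13*s - 48)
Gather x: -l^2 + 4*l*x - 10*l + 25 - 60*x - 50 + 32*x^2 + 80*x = -l^2 - 10*l + 32*x^2 + x*(4*l + 20) - 25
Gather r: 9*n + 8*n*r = 8*n*r + 9*n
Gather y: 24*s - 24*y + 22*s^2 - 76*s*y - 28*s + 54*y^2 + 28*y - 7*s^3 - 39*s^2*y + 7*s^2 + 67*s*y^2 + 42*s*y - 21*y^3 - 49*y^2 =-7*s^3 + 29*s^2 - 4*s - 21*y^3 + y^2*(67*s + 5) + y*(-39*s^2 - 34*s + 4)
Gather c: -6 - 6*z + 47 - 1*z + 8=49 - 7*z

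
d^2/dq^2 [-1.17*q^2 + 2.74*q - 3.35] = -2.34000000000000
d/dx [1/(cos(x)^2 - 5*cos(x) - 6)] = (2*cos(x) - 5)*sin(x)/(sin(x)^2 + 5*cos(x) + 5)^2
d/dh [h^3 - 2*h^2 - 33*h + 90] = 3*h^2 - 4*h - 33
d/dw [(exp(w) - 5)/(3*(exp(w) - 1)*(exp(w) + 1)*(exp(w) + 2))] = (-2*exp(3*w) + 13*exp(2*w) + 20*exp(w) - 7)*exp(w)/(3*(exp(6*w) + 4*exp(5*w) + 2*exp(4*w) - 8*exp(3*w) - 7*exp(2*w) + 4*exp(w) + 4))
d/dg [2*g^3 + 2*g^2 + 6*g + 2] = 6*g^2 + 4*g + 6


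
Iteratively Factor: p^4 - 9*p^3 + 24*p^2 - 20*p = (p - 2)*(p^3 - 7*p^2 + 10*p) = p*(p - 2)*(p^2 - 7*p + 10) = p*(p - 2)^2*(p - 5)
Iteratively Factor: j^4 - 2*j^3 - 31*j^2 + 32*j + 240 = (j - 5)*(j^3 + 3*j^2 - 16*j - 48) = (j - 5)*(j + 4)*(j^2 - j - 12) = (j - 5)*(j + 3)*(j + 4)*(j - 4)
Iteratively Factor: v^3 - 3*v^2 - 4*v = (v + 1)*(v^2 - 4*v) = (v - 4)*(v + 1)*(v)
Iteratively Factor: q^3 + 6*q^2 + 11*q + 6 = (q + 2)*(q^2 + 4*q + 3) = (q + 1)*(q + 2)*(q + 3)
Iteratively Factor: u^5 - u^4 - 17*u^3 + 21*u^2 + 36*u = (u - 3)*(u^4 + 2*u^3 - 11*u^2 - 12*u) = (u - 3)^2*(u^3 + 5*u^2 + 4*u) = u*(u - 3)^2*(u^2 + 5*u + 4) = u*(u - 3)^2*(u + 4)*(u + 1)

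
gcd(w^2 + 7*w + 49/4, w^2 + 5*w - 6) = 1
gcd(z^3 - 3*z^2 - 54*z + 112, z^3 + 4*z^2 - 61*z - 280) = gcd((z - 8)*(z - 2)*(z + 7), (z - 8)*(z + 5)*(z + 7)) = z^2 - z - 56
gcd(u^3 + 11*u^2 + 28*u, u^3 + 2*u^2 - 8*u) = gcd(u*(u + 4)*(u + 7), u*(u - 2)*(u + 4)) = u^2 + 4*u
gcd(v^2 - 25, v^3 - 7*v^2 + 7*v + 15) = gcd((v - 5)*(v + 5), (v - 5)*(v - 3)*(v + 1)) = v - 5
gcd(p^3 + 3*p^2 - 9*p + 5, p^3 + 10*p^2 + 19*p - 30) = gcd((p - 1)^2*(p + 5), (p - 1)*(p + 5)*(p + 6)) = p^2 + 4*p - 5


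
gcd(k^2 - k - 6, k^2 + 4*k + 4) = k + 2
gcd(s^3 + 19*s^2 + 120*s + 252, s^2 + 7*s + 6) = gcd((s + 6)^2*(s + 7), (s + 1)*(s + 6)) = s + 6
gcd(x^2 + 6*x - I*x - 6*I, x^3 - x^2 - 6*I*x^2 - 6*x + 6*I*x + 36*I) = 1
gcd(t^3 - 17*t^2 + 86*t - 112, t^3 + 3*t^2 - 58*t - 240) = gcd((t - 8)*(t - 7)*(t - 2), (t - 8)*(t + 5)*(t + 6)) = t - 8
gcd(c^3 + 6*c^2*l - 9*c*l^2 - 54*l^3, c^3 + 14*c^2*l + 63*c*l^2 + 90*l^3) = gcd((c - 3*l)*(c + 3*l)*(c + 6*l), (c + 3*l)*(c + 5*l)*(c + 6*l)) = c^2 + 9*c*l + 18*l^2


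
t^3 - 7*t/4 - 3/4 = (t - 3/2)*(t + 1/2)*(t + 1)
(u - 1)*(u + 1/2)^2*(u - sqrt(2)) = u^4 - sqrt(2)*u^3 - 3*u^2/4 - u/4 + 3*sqrt(2)*u/4 + sqrt(2)/4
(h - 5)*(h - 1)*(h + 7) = h^3 + h^2 - 37*h + 35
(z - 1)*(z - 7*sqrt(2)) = z^2 - 7*sqrt(2)*z - z + 7*sqrt(2)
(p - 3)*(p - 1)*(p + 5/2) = p^3 - 3*p^2/2 - 7*p + 15/2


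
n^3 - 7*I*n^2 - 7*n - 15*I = (n - 5*I)*(n - 3*I)*(n + I)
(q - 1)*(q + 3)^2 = q^3 + 5*q^2 + 3*q - 9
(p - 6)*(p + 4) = p^2 - 2*p - 24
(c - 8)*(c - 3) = c^2 - 11*c + 24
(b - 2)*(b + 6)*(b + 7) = b^3 + 11*b^2 + 16*b - 84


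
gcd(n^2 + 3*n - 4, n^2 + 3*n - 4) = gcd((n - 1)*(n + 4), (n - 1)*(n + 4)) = n^2 + 3*n - 4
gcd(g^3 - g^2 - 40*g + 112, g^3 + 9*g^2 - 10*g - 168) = g^2 + 3*g - 28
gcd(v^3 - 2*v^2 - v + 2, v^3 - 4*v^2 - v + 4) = v^2 - 1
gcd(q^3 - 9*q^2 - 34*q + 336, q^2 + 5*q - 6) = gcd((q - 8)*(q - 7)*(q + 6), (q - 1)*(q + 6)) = q + 6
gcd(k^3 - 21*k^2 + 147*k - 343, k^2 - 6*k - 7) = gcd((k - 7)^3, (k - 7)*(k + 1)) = k - 7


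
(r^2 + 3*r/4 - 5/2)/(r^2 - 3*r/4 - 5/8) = 2*(r + 2)/(2*r + 1)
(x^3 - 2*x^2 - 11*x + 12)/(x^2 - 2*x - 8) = (x^2 + 2*x - 3)/(x + 2)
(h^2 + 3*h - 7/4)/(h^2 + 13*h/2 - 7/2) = (h + 7/2)/(h + 7)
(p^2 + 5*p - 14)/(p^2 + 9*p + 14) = (p - 2)/(p + 2)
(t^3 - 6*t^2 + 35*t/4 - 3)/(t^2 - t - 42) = (-t^3 + 6*t^2 - 35*t/4 + 3)/(-t^2 + t + 42)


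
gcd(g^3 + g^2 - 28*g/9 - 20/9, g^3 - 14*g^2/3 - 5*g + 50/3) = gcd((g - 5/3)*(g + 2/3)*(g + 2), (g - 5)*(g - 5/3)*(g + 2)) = g^2 + g/3 - 10/3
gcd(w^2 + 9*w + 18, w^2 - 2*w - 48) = w + 6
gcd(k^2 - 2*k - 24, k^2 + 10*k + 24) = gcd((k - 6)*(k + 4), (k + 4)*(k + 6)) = k + 4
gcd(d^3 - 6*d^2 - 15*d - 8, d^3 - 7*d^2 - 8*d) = d^2 - 7*d - 8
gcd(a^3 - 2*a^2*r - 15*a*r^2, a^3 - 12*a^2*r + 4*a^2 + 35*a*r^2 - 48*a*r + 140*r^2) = -a + 5*r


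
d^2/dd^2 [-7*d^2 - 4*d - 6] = -14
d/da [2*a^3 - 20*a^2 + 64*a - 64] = 6*a^2 - 40*a + 64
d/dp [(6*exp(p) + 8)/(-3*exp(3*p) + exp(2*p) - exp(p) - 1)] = 2*((3*exp(p) + 4)*(9*exp(2*p) - 2*exp(p) + 1) - 9*exp(3*p) + 3*exp(2*p) - 3*exp(p) - 3)*exp(p)/(3*exp(3*p) - exp(2*p) + exp(p) + 1)^2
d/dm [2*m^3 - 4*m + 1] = 6*m^2 - 4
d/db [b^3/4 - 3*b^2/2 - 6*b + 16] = 3*b^2/4 - 3*b - 6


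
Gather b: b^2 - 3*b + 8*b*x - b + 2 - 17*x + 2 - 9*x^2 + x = b^2 + b*(8*x - 4) - 9*x^2 - 16*x + 4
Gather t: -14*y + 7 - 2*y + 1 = 8 - 16*y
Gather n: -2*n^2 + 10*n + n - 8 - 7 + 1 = -2*n^2 + 11*n - 14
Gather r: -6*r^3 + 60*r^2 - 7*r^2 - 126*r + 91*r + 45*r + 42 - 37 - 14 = -6*r^3 + 53*r^2 + 10*r - 9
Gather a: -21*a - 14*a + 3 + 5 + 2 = 10 - 35*a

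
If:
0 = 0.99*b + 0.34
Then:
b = -0.34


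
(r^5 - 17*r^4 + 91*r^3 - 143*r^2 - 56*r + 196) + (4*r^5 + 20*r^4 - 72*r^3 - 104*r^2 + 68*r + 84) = 5*r^5 + 3*r^4 + 19*r^3 - 247*r^2 + 12*r + 280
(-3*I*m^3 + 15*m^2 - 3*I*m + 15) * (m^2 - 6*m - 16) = -3*I*m^5 + 15*m^4 + 18*I*m^4 - 90*m^3 + 45*I*m^3 - 225*m^2 + 18*I*m^2 - 90*m + 48*I*m - 240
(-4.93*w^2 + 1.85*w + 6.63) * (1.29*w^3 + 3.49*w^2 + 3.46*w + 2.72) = -6.3597*w^5 - 14.8192*w^4 - 2.0486*w^3 + 16.1301*w^2 + 27.9718*w + 18.0336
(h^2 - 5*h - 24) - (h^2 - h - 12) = -4*h - 12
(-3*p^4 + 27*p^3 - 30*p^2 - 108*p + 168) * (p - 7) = -3*p^5 + 48*p^4 - 219*p^3 + 102*p^2 + 924*p - 1176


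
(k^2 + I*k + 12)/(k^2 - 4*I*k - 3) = (k + 4*I)/(k - I)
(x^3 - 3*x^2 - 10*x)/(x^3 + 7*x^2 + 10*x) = (x - 5)/(x + 5)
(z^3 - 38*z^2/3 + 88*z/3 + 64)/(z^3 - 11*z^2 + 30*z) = (3*z^2 - 20*z - 32)/(3*z*(z - 5))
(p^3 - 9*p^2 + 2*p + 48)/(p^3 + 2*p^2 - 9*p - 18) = (p - 8)/(p + 3)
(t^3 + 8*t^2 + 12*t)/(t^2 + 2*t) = t + 6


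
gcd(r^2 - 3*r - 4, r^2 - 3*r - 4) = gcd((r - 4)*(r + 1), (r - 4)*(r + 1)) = r^2 - 3*r - 4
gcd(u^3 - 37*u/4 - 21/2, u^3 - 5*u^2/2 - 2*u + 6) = u + 3/2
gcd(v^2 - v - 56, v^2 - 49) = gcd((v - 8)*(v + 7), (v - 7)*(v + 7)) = v + 7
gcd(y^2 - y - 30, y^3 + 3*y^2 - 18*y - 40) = y + 5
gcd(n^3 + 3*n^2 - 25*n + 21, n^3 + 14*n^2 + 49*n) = n + 7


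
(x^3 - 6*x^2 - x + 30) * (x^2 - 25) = x^5 - 6*x^4 - 26*x^3 + 180*x^2 + 25*x - 750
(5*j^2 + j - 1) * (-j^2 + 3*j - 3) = -5*j^4 + 14*j^3 - 11*j^2 - 6*j + 3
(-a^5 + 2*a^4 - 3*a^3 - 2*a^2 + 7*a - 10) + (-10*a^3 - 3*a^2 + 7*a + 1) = -a^5 + 2*a^4 - 13*a^3 - 5*a^2 + 14*a - 9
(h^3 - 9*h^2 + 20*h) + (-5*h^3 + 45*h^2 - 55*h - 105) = -4*h^3 + 36*h^2 - 35*h - 105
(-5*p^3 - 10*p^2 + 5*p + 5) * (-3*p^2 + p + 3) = 15*p^5 + 25*p^4 - 40*p^3 - 40*p^2 + 20*p + 15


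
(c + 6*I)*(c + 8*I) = c^2 + 14*I*c - 48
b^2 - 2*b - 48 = (b - 8)*(b + 6)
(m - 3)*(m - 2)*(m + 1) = m^3 - 4*m^2 + m + 6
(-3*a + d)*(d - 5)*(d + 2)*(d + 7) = -3*a*d^3 - 12*a*d^2 + 93*a*d + 210*a + d^4 + 4*d^3 - 31*d^2 - 70*d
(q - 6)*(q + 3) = q^2 - 3*q - 18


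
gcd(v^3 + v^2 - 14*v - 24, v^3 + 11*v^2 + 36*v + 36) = v^2 + 5*v + 6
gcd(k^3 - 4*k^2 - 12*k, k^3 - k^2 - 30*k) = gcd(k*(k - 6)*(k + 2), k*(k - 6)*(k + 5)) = k^2 - 6*k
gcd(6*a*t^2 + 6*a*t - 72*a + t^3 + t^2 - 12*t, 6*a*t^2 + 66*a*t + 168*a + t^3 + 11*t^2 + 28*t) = 6*a*t + 24*a + t^2 + 4*t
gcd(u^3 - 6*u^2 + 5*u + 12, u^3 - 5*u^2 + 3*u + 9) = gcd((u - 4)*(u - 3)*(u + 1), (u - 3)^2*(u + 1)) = u^2 - 2*u - 3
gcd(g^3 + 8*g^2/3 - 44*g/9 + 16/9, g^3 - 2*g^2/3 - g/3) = 1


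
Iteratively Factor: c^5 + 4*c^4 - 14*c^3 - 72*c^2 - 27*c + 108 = (c + 3)*(c^4 + c^3 - 17*c^2 - 21*c + 36) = (c - 4)*(c + 3)*(c^3 + 5*c^2 + 3*c - 9) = (c - 4)*(c - 1)*(c + 3)*(c^2 + 6*c + 9) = (c - 4)*(c - 1)*(c + 3)^2*(c + 3)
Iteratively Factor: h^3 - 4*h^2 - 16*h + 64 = (h - 4)*(h^2 - 16) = (h - 4)^2*(h + 4)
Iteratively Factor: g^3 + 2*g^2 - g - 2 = (g + 2)*(g^2 - 1) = (g + 1)*(g + 2)*(g - 1)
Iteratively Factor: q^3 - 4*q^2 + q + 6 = (q - 2)*(q^2 - 2*q - 3) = (q - 2)*(q + 1)*(q - 3)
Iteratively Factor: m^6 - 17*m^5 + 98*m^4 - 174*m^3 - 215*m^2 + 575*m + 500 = (m + 1)*(m^5 - 18*m^4 + 116*m^3 - 290*m^2 + 75*m + 500) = (m - 4)*(m + 1)*(m^4 - 14*m^3 + 60*m^2 - 50*m - 125) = (m - 5)*(m - 4)*(m + 1)*(m^3 - 9*m^2 + 15*m + 25) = (m - 5)*(m - 4)*(m + 1)^2*(m^2 - 10*m + 25) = (m - 5)^2*(m - 4)*(m + 1)^2*(m - 5)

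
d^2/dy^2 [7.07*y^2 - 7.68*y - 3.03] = 14.1400000000000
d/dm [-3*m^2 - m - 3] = -6*m - 1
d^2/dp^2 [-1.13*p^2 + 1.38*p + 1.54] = -2.26000000000000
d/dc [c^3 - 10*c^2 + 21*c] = 3*c^2 - 20*c + 21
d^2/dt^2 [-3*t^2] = -6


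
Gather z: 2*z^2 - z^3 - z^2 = -z^3 + z^2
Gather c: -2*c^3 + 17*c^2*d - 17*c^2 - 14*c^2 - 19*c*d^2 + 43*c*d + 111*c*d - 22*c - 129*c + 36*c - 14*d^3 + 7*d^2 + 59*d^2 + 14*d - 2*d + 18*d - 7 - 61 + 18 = -2*c^3 + c^2*(17*d - 31) + c*(-19*d^2 + 154*d - 115) - 14*d^3 + 66*d^2 + 30*d - 50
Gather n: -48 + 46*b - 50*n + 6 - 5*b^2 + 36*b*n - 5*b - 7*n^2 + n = -5*b^2 + 41*b - 7*n^2 + n*(36*b - 49) - 42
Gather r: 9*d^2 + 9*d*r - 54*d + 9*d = 9*d^2 + 9*d*r - 45*d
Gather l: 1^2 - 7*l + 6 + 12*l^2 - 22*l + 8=12*l^2 - 29*l + 15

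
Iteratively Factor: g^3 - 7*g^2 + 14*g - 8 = (g - 1)*(g^2 - 6*g + 8) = (g - 2)*(g - 1)*(g - 4)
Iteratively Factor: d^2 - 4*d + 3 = (d - 3)*(d - 1)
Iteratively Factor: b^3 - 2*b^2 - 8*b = (b - 4)*(b^2 + 2*b) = (b - 4)*(b + 2)*(b)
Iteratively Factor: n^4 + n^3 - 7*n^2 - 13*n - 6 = (n + 1)*(n^3 - 7*n - 6) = (n + 1)^2*(n^2 - n - 6) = (n - 3)*(n + 1)^2*(n + 2)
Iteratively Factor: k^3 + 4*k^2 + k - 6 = (k + 2)*(k^2 + 2*k - 3) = (k + 2)*(k + 3)*(k - 1)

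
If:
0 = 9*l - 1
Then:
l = 1/9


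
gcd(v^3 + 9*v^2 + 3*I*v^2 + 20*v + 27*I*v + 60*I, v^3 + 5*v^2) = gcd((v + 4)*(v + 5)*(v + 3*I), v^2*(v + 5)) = v + 5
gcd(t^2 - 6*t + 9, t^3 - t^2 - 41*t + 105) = t - 3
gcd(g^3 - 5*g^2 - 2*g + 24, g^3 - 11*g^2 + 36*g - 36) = g - 3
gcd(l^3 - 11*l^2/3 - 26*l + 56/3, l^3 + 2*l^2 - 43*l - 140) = l^2 - 3*l - 28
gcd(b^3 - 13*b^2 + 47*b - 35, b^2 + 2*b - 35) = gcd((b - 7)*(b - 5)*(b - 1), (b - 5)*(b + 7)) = b - 5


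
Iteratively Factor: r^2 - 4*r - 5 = (r - 5)*(r + 1)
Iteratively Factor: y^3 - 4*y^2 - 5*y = (y - 5)*(y^2 + y) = y*(y - 5)*(y + 1)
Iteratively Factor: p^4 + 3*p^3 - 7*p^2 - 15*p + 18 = (p + 3)*(p^3 - 7*p + 6) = (p - 2)*(p + 3)*(p^2 + 2*p - 3) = (p - 2)*(p + 3)^2*(p - 1)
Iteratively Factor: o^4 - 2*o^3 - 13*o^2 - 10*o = (o + 2)*(o^3 - 4*o^2 - 5*o) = (o + 1)*(o + 2)*(o^2 - 5*o) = (o - 5)*(o + 1)*(o + 2)*(o)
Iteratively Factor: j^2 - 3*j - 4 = (j - 4)*(j + 1)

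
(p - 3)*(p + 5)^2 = p^3 + 7*p^2 - 5*p - 75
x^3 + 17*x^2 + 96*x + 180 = (x + 5)*(x + 6)^2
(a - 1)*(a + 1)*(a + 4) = a^3 + 4*a^2 - a - 4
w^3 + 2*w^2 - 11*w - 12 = (w - 3)*(w + 1)*(w + 4)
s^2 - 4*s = s*(s - 4)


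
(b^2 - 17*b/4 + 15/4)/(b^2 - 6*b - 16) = (-4*b^2 + 17*b - 15)/(4*(-b^2 + 6*b + 16))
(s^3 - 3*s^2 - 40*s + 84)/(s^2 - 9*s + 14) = s + 6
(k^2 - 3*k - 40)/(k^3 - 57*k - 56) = (k + 5)/(k^2 + 8*k + 7)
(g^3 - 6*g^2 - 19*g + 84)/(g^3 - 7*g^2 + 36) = (g^2 - 3*g - 28)/(g^2 - 4*g - 12)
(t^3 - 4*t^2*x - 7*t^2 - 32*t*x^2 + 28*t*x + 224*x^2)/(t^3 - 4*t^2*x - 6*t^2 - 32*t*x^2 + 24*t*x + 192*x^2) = (t - 7)/(t - 6)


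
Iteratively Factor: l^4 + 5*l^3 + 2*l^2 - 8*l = (l + 4)*(l^3 + l^2 - 2*l) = (l - 1)*(l + 4)*(l^2 + 2*l) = (l - 1)*(l + 2)*(l + 4)*(l)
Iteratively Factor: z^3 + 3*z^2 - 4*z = (z + 4)*(z^2 - z) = z*(z + 4)*(z - 1)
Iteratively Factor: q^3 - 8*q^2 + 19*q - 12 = (q - 3)*(q^2 - 5*q + 4) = (q - 3)*(q - 1)*(q - 4)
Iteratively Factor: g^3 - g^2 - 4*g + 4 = (g + 2)*(g^2 - 3*g + 2) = (g - 2)*(g + 2)*(g - 1)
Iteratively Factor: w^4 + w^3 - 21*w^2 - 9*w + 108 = (w - 3)*(w^3 + 4*w^2 - 9*w - 36) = (w - 3)^2*(w^2 + 7*w + 12) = (w - 3)^2*(w + 3)*(w + 4)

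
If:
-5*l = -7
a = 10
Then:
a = 10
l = 7/5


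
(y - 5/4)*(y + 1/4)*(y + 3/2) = y^3 + y^2/2 - 29*y/16 - 15/32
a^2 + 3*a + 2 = (a + 1)*(a + 2)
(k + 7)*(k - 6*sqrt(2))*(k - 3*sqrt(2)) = k^3 - 9*sqrt(2)*k^2 + 7*k^2 - 63*sqrt(2)*k + 36*k + 252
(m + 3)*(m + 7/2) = m^2 + 13*m/2 + 21/2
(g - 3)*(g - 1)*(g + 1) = g^3 - 3*g^2 - g + 3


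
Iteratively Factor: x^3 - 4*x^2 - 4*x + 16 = (x - 4)*(x^2 - 4) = (x - 4)*(x + 2)*(x - 2)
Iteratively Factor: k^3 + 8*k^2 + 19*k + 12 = (k + 1)*(k^2 + 7*k + 12) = (k + 1)*(k + 3)*(k + 4)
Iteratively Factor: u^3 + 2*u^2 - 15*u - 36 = (u + 3)*(u^2 - u - 12) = (u + 3)^2*(u - 4)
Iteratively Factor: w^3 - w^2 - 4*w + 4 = (w - 2)*(w^2 + w - 2) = (w - 2)*(w - 1)*(w + 2)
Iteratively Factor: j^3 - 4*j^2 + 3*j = (j - 1)*(j^2 - 3*j) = j*(j - 1)*(j - 3)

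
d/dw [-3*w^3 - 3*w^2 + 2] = 3*w*(-3*w - 2)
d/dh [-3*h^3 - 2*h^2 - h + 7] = -9*h^2 - 4*h - 1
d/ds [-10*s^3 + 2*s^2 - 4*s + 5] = -30*s^2 + 4*s - 4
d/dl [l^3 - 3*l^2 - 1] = 3*l*(l - 2)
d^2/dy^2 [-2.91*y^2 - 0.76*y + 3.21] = -5.82000000000000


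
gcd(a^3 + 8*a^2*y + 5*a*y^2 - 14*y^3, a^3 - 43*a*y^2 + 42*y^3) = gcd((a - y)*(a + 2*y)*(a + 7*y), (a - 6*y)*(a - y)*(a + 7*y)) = -a^2 - 6*a*y + 7*y^2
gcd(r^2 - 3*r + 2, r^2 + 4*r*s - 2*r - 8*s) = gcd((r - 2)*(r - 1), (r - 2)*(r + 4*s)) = r - 2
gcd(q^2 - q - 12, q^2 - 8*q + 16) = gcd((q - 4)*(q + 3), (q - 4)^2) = q - 4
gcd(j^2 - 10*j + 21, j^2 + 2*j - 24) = 1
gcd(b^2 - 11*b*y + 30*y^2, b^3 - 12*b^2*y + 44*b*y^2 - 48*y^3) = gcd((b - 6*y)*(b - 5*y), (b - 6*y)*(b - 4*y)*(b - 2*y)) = -b + 6*y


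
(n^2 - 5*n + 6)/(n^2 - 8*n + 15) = (n - 2)/(n - 5)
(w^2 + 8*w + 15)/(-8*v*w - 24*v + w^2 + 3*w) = (-w - 5)/(8*v - w)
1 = 1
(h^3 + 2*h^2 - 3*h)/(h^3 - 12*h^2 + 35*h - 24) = h*(h + 3)/(h^2 - 11*h + 24)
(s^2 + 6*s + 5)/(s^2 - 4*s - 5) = (s + 5)/(s - 5)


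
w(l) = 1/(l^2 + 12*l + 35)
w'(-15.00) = 0.00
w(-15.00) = 0.01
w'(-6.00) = 0.00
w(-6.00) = -1.00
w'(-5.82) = -0.38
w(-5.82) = -1.03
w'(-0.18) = -0.01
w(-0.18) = 0.03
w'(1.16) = -0.01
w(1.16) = 0.02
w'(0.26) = -0.01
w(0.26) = 0.03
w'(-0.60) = -0.01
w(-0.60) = 0.04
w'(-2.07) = -0.04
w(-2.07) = 0.07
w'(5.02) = -0.00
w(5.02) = 0.01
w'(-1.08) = -0.02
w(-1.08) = 0.04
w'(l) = (-2*l - 12)/(l^2 + 12*l + 35)^2 = 2*(-l - 6)/(l^2 + 12*l + 35)^2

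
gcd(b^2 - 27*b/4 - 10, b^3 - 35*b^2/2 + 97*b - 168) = b - 8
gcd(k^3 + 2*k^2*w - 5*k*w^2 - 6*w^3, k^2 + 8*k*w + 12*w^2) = 1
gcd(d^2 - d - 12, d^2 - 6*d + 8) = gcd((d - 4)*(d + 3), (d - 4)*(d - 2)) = d - 4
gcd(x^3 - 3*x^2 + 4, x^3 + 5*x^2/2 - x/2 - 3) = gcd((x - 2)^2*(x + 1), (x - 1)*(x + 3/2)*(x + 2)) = 1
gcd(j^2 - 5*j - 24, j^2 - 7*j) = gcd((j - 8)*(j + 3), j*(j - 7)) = 1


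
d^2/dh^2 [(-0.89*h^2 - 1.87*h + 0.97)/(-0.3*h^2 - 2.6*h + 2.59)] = (1.11022302462516e-16*h^4 - 1.0518*h^3 + 3.62538*h^2 + 4.17834*h + 22.503798)/(0.027*h^6 + 0.702*h^5 + 5.3847*h^4 + 5.4548*h^3 - 46.48791*h^2 + 52.32318*h - 17.373979)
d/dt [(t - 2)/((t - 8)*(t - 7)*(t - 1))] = 2*(-t^3 + 11*t^2 - 32*t + 43)/(t^6 - 32*t^5 + 398*t^4 - 2384*t^3 + 6833*t^2 - 7952*t + 3136)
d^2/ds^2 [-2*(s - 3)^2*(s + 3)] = 12 - 12*s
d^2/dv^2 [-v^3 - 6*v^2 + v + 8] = -6*v - 12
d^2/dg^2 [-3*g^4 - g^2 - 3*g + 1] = -36*g^2 - 2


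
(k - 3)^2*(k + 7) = k^3 + k^2 - 33*k + 63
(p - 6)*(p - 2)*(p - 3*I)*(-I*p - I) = -I*p^4 - 3*p^3 + 7*I*p^3 + 21*p^2 - 4*I*p^2 - 12*p - 12*I*p - 36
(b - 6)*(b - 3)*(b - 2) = b^3 - 11*b^2 + 36*b - 36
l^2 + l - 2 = (l - 1)*(l + 2)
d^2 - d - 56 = (d - 8)*(d + 7)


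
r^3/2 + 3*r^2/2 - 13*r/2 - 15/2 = (r/2 + 1/2)*(r - 3)*(r + 5)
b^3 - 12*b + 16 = (b - 2)^2*(b + 4)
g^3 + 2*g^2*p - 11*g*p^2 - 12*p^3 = (g - 3*p)*(g + p)*(g + 4*p)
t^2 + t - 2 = (t - 1)*(t + 2)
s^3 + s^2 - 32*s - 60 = (s - 6)*(s + 2)*(s + 5)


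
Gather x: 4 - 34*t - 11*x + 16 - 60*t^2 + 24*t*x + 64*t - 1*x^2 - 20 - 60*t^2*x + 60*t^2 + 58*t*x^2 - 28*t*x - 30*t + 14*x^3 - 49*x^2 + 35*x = 14*x^3 + x^2*(58*t - 50) + x*(-60*t^2 - 4*t + 24)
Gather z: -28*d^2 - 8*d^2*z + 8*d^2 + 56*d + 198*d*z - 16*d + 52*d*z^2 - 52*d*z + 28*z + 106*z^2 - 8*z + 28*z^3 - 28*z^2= -20*d^2 + 40*d + 28*z^3 + z^2*(52*d + 78) + z*(-8*d^2 + 146*d + 20)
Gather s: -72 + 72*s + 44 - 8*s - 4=64*s - 32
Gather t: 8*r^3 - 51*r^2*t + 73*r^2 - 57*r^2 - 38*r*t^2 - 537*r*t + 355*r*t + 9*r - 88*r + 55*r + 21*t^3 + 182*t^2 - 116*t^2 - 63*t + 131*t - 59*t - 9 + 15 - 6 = 8*r^3 + 16*r^2 - 24*r + 21*t^3 + t^2*(66 - 38*r) + t*(-51*r^2 - 182*r + 9)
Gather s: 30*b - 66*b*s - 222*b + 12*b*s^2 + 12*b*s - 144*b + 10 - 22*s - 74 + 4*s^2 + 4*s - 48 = -336*b + s^2*(12*b + 4) + s*(-54*b - 18) - 112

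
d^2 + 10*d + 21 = (d + 3)*(d + 7)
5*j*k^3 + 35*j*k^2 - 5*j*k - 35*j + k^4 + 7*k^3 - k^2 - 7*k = (5*j + k)*(k - 1)*(k + 1)*(k + 7)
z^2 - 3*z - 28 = (z - 7)*(z + 4)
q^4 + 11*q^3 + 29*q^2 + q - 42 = (q - 1)*(q + 2)*(q + 3)*(q + 7)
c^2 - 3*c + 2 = (c - 2)*(c - 1)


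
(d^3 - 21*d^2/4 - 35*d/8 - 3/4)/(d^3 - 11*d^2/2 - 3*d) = (d + 1/4)/d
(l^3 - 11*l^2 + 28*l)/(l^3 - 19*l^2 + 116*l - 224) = l/(l - 8)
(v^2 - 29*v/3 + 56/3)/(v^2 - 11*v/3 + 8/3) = (v - 7)/(v - 1)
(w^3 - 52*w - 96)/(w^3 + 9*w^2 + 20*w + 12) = (w - 8)/(w + 1)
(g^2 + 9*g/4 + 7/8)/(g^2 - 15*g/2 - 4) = (g + 7/4)/(g - 8)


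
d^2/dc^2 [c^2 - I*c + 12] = 2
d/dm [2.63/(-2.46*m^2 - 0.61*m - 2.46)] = (12.9396*m + 1.6043)/(2.46*m^2 + 0.61*m + 2.46)^2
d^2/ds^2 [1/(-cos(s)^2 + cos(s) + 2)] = (-4*sin(s)^4 + 11*sin(s)^2 - 7*cos(s)/4 + 3*cos(3*s)/4 - 1)/(sin(s)^2 + cos(s) + 1)^3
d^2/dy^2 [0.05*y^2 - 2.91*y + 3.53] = 0.100000000000000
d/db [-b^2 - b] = -2*b - 1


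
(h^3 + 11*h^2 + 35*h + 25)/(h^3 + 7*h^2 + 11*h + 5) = (h + 5)/(h + 1)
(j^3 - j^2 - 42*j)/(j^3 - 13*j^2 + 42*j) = (j + 6)/(j - 6)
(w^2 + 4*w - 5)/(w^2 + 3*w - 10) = (w - 1)/(w - 2)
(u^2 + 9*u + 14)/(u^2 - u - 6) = (u + 7)/(u - 3)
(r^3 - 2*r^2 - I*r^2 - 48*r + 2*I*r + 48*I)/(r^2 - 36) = (r^2 - r*(8 + I) + 8*I)/(r - 6)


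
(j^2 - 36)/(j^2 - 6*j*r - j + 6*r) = (j^2 - 36)/(j^2 - 6*j*r - j + 6*r)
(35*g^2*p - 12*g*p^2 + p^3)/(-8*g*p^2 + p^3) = (-35*g^2 + 12*g*p - p^2)/(p*(8*g - p))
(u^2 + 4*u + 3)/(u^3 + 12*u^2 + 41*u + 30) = (u + 3)/(u^2 + 11*u + 30)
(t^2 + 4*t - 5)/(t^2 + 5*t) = (t - 1)/t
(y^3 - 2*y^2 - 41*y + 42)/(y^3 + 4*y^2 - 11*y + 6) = (y - 7)/(y - 1)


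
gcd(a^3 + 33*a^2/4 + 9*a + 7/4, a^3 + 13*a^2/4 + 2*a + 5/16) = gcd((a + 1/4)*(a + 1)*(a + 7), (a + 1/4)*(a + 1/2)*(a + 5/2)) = a + 1/4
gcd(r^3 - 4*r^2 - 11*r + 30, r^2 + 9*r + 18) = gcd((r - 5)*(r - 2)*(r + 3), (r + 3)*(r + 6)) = r + 3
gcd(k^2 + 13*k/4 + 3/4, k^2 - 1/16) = k + 1/4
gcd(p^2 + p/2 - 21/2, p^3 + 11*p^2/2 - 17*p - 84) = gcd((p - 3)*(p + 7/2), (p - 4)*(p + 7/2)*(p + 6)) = p + 7/2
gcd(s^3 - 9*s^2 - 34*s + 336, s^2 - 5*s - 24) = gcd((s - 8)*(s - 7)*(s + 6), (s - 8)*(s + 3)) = s - 8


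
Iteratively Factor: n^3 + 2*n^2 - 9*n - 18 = (n + 3)*(n^2 - n - 6) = (n - 3)*(n + 3)*(n + 2)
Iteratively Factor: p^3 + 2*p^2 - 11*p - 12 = (p + 4)*(p^2 - 2*p - 3) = (p + 1)*(p + 4)*(p - 3)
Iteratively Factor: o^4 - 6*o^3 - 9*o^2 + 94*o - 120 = (o - 5)*(o^3 - o^2 - 14*o + 24) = (o - 5)*(o - 3)*(o^2 + 2*o - 8) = (o - 5)*(o - 3)*(o + 4)*(o - 2)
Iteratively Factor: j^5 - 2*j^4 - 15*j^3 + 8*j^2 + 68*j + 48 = (j + 2)*(j^4 - 4*j^3 - 7*j^2 + 22*j + 24) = (j - 3)*(j + 2)*(j^3 - j^2 - 10*j - 8) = (j - 4)*(j - 3)*(j + 2)*(j^2 + 3*j + 2) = (j - 4)*(j - 3)*(j + 1)*(j + 2)*(j + 2)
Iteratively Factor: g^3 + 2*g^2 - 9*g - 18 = (g - 3)*(g^2 + 5*g + 6) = (g - 3)*(g + 2)*(g + 3)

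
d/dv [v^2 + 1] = 2*v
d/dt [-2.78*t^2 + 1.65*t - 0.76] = 1.65 - 5.56*t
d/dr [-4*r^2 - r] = -8*r - 1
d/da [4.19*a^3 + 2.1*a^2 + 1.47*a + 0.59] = 12.57*a^2 + 4.2*a + 1.47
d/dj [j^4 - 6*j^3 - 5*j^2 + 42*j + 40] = 4*j^3 - 18*j^2 - 10*j + 42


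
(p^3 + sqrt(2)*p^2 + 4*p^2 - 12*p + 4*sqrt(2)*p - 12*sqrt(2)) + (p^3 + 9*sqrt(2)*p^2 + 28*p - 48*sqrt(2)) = 2*p^3 + 4*p^2 + 10*sqrt(2)*p^2 + 4*sqrt(2)*p + 16*p - 60*sqrt(2)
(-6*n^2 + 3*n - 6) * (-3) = 18*n^2 - 9*n + 18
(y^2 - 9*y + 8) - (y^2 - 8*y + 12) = -y - 4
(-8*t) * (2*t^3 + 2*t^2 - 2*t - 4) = -16*t^4 - 16*t^3 + 16*t^2 + 32*t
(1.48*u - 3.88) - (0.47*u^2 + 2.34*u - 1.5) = -0.47*u^2 - 0.86*u - 2.38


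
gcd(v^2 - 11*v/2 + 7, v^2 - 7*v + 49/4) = v - 7/2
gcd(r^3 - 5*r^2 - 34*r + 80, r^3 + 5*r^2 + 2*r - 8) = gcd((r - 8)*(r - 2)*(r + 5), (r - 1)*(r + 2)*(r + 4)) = 1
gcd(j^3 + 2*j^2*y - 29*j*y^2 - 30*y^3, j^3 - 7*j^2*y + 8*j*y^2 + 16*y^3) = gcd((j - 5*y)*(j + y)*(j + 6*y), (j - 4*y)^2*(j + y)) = j + y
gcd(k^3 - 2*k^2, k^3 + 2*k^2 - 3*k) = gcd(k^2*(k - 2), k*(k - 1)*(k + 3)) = k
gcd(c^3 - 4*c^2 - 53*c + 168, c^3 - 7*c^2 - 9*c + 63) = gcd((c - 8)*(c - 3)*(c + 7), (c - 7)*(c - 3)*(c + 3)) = c - 3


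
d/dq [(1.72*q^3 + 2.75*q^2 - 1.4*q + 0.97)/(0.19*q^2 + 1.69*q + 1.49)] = (0.3268*q^4 + 5.8136*q^3 + 12.6019*q^2 + 7.8264*q - 3.7253)/(0.0361*q^4 + 0.6422*q^3 + 3.4223*q^2 + 5.0362*q + 2.2201)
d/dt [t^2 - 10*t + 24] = 2*t - 10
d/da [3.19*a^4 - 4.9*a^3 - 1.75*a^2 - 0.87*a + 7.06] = 12.76*a^3 - 14.7*a^2 - 3.5*a - 0.87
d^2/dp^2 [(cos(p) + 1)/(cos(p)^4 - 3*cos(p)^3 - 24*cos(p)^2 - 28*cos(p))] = (59*(1 - cos(p)^2)^2/cos(p)^3 - 76*sin(p)^6/cos(p)^3 - 9*cos(p)^4 - 23*cos(p)^3 - 83*cos(p)^2 + 616*tan(p)^2 + 384 - 30/cos(p) + 409/cos(p)^3)/((cos(p) - 7)^3*(cos(p) + 2)^4)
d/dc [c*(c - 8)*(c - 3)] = 3*c^2 - 22*c + 24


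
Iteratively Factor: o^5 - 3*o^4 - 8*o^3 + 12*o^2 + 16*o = (o)*(o^4 - 3*o^3 - 8*o^2 + 12*o + 16) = o*(o + 2)*(o^3 - 5*o^2 + 2*o + 8) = o*(o + 1)*(o + 2)*(o^2 - 6*o + 8) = o*(o - 4)*(o + 1)*(o + 2)*(o - 2)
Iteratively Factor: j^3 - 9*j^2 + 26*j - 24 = (j - 2)*(j^2 - 7*j + 12) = (j - 4)*(j - 2)*(j - 3)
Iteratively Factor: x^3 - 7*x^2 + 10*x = (x - 2)*(x^2 - 5*x) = (x - 5)*(x - 2)*(x)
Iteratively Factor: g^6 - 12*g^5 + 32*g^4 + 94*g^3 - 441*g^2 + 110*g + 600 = (g + 3)*(g^5 - 15*g^4 + 77*g^3 - 137*g^2 - 30*g + 200) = (g - 5)*(g + 3)*(g^4 - 10*g^3 + 27*g^2 - 2*g - 40) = (g - 5)*(g - 2)*(g + 3)*(g^3 - 8*g^2 + 11*g + 20) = (g - 5)*(g - 4)*(g - 2)*(g + 3)*(g^2 - 4*g - 5) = (g - 5)*(g - 4)*(g - 2)*(g + 1)*(g + 3)*(g - 5)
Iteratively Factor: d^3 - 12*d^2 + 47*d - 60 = (d - 3)*(d^2 - 9*d + 20) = (d - 5)*(d - 3)*(d - 4)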